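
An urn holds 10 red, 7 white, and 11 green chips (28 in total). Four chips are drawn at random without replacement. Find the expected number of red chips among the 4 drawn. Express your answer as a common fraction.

10/7

By linearity of expectation, E[X] = Σ P(draw i is red); by symmetry each draw (even without replacement) has P(red) = 10/28.
E[X] = 4 · 10/28 = 10/7 ≈ 1.4286.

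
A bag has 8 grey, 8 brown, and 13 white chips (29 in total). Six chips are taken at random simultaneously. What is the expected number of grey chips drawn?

48/29

By linearity of expectation, E[X] = Σ P(draw i is grey); by symmetry each draw (even without replacement) has P(grey) = 8/29.
E[X] = 6 · 8/29 = 48/29 ≈ 1.6552.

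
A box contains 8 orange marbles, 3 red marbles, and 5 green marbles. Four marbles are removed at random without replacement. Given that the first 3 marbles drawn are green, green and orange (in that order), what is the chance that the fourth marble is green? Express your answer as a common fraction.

3/13

After removing 1 orange, 2 green, the box has 3 green out of 13 remaining.
P(fourth is green | given) = 3/13 ≈ 0.2308.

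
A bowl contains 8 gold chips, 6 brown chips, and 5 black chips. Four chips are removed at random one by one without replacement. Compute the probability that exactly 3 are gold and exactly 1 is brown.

28/323

Unordered draws without replacement: count favorable combinations over C(19,4).
Favorable = C(8,3) · C(6,1) · C(5,0) = 336; total = C(19,4) = 3876.
P = 336/3876 = 28/323 ≈ 0.0867.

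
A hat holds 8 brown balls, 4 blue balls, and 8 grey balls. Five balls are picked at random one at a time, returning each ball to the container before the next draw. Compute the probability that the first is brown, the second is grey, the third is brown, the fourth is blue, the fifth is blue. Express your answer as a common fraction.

8/3125

Multiply the conditional probability of each draw in order, with replacement (the composition resets each draw).
P = (8/20) · (8/20) · (8/20) · (4/20) · (4/20) = 8/3125 ≈ 0.0026.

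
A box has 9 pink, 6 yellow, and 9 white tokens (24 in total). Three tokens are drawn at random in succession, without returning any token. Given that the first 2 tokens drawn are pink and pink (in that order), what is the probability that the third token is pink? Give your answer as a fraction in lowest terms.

After removing 2 pink, the box has 7 pink out of 22 remaining.
P(third is pink | given) = 7/22 ≈ 0.3182.

7/22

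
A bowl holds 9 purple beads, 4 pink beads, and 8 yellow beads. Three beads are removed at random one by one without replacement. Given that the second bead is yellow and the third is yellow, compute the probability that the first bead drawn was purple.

P(first=purple and the second bead is yellow and the third is yellow) = (9/21)·(8/20)·(7/19) = 6/95.
P(E) = Σ over first color = 6/95 + 8/285 + 4/95 = 2/15.
By Bayes, P(first=purple | E) = 6/95 / 2/15 = 9/19 ≈ 0.4737.

9/19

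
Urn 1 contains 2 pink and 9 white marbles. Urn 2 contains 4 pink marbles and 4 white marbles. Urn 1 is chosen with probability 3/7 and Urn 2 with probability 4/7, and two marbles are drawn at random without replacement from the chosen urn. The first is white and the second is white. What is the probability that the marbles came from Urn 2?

55/181

P(E | Urn 1) = 36/55; P(E | Urn 2) = 3/14.
P(E) = 3/7·36/55 + 4/7·3/14 = 1086/2695.
By Bayes' rule, P(Urn 2 | E) = 6/49 / 1086/2695 = 55/181 ≈ 0.3039.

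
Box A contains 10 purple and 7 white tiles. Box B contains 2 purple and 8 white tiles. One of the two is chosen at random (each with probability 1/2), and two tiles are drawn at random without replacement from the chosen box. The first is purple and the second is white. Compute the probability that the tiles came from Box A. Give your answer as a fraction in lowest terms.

P(E | Box A) = 35/136; P(E | Box B) = 8/45.
P(E) = 1/2·35/136 + 1/2·8/45 = 2663/12240.
By Bayes' rule, P(Box A | E) = 35/272 / 2663/12240 = 1575/2663 ≈ 0.5914.

1575/2663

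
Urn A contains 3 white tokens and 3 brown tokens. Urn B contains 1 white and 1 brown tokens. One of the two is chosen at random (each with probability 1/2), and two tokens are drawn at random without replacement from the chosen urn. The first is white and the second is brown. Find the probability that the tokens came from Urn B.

P(E | Urn A) = 3/10; P(E | Urn B) = 1/2.
P(E) = 1/2·3/10 + 1/2·1/2 = 2/5.
By Bayes' rule, P(Urn B | E) = 1/4 / 2/5 = 5/8 ≈ 0.6250.

5/8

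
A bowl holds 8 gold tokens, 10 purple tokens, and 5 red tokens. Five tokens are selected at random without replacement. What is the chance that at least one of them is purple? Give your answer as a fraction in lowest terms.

Use the complement: P(at least one purple) = 1 − P(no purple).
P(none) = C(13,5)/C(23,5) = 1287/33649.
So P = 1 − 1287/33649 = 2942/3059 ≈ 0.9618.

2942/3059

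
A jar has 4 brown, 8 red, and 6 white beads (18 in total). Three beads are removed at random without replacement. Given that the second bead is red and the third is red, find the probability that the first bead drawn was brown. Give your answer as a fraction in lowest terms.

P(first=brown and the second bead is red and the third is red) = (4/18)·(8/17)·(7/16) = 7/153.
P(E) = Σ over first color = 7/153 + 7/102 + 7/102 = 28/153.
By Bayes, P(first=brown | E) = 7/153 / 28/153 = 1/4 ≈ 0.2500.

1/4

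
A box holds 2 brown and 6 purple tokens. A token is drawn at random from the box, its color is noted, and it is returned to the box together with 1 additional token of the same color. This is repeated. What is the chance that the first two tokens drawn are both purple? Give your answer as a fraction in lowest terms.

7/12

After a purple draw the box holds 7 purple out of 9.
P = (6/8)·(7/9) = 7/12 ≈ 0.5833.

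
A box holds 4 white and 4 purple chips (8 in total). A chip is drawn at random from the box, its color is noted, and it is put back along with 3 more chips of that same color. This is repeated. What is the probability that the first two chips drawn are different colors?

4/11

Either white then purple, or purple then white; after the first draw the total is 11.
P = (4/8)·(4/11) + (4/8)·(4/11) = 4/11 ≈ 0.3636.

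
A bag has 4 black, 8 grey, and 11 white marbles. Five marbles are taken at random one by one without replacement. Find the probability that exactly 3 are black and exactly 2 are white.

20/3059

Unordered draws without replacement: count favorable combinations over C(23,5).
Favorable = C(4,3) · C(8,0) · C(11,2) = 220; total = C(23,5) = 33649.
P = 220/33649 = 20/3059 ≈ 0.0065.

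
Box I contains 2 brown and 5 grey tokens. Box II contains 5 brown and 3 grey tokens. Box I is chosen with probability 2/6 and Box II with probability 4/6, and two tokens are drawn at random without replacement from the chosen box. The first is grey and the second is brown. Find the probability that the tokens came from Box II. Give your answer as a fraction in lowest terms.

9/13

P(E | Box I) = 5/21; P(E | Box II) = 15/56.
P(E) = 1/3·5/21 + 2/3·15/56 = 65/252.
By Bayes' rule, P(Box II | E) = 5/28 / 65/252 = 9/13 ≈ 0.6923.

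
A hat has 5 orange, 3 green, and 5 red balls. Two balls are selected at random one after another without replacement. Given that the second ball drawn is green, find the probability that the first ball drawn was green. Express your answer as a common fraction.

1/6

P(first=green and the second ball drawn is green) = (3/13)·(2/12) = 1/26.
P(the second ball drawn is green) = Σ over first color = 5/52 + 1/26 + 5/52 = 3/13.
By Bayes, P(first=green | the second ball drawn is green) = 1/26 / 3/13 = 1/6 ≈ 0.1667.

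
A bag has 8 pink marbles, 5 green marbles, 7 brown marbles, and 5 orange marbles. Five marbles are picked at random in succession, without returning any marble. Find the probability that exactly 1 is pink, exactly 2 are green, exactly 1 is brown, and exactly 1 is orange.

Unordered draws without replacement: count favorable combinations over C(25,5).
Favorable = C(8,1) · C(5,2) · C(7,1) · C(5,1) = 2800; total = C(25,5) = 53130.
P = 2800/53130 = 40/759 ≈ 0.0527.

40/759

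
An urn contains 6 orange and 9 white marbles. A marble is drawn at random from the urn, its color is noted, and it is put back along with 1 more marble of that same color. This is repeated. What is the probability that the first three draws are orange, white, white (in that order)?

Track the composition after each reinforcement of +1.
P = (6/15) · (9/16) · (10/17) = 9/68 ≈ 0.1324.

9/68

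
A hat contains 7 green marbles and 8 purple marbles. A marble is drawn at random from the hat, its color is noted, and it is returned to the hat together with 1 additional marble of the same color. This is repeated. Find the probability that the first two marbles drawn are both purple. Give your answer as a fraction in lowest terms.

After a purple draw the hat holds 9 purple out of 16.
P = (8/15)·(9/16) = 3/10 ≈ 0.3000.

3/10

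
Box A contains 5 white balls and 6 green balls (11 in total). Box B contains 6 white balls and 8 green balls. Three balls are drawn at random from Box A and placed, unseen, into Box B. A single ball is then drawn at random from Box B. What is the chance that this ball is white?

Condition on how many of the transferred balls are white (from Box A: 5 white of 11; then Box B has 17 total).
  0 white: C(5,0)C(6,3)/C(11,3) = 4/33; then P = 6/17
  1 white: C(5,1)C(6,2)/C(11,3) = 5/11; then P = 7/17
  2 white: C(5,2)C(6,1)/C(11,3) = 4/11; then P = 8/17
  3 white: C(5,3)C(6,0)/C(11,3) = 2/33; then P = 9/17
P(white from Box B) = 81/187 ≈ 0.4332.

81/187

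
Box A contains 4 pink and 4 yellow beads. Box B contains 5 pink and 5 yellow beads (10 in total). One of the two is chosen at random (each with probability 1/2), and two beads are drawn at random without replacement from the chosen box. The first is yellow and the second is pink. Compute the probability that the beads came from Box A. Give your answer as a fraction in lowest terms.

36/71

P(E | Box A) = 2/7; P(E | Box B) = 5/18.
P(E) = 1/2·2/7 + 1/2·5/18 = 71/252.
By Bayes' rule, P(Box A | E) = 1/7 / 71/252 = 36/71 ≈ 0.5070.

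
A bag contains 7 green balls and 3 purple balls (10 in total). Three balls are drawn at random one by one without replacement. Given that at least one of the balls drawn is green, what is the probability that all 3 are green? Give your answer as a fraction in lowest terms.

5/17

P(all 3 green) = C(7,3)/C(10,3) = 7/24; P(at least one green) = 1 − C(3,3)/C(10,3) = 119/120.
Since 'all 3 green' ⊆ 'at least one green', P(all 3 | at least one) = 7/24 / 119/120 = 5/17 ≈ 0.2941.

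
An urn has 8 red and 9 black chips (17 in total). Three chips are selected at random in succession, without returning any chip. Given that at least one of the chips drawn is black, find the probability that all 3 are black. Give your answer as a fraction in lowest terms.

7/52

P(all 3 black) = C(9,3)/C(17,3) = 21/170; P(at least one black) = 1 − C(8,3)/C(17,3) = 78/85.
Since 'all 3 black' ⊆ 'at least one black', P(all 3 | at least one) = 21/170 / 78/85 = 7/52 ≈ 0.1346.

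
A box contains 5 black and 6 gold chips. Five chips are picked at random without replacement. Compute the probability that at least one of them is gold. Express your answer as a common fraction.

Use the complement: P(at least one gold) = 1 − P(no gold).
P(none) = C(5,5)/C(11,5) = 1/462.
So P = 1 − 1/462 = 461/462 ≈ 0.9978.

461/462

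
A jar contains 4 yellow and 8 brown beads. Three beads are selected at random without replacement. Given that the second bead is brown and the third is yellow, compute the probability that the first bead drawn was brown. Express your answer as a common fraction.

P(first=brown and the second bead is brown and the third is yellow) = (8/12)·(7/11)·(4/10) = 28/165.
P(E) = Σ over first color = 4/55 + 28/165 = 8/33.
By Bayes, P(first=brown | E) = 28/165 / 8/33 = 7/10 ≈ 0.7000.

7/10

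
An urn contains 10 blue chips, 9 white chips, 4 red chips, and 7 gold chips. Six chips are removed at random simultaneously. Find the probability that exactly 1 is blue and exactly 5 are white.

Unordered draws without replacement: count favorable combinations over C(30,6).
Favorable = C(10,1) · C(9,5) · C(4,0) · C(7,0) = 1260; total = C(30,6) = 593775.
P = 1260/593775 = 4/1885 ≈ 0.0021.

4/1885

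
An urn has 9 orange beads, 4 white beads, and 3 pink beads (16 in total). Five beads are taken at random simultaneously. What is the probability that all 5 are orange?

3/104

Unordered draws without replacement: count favorable combinations over C(16,5).
Favorable = C(9,5) · C(4,0) · C(3,0) = 126; total = C(16,5) = 4368.
P = 126/4368 = 3/104 ≈ 0.0288.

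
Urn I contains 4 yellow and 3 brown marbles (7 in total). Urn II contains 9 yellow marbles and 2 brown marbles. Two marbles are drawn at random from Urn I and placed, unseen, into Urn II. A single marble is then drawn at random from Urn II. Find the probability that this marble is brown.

Condition on how many of the transferred marbles are brown (from Urn I: 3 brown of 7; then Urn II has 13 total).
  0 brown: C(3,0)C(4,2)/C(7,2) = 2/7; then P = 2/13
  1 brown: C(3,1)C(4,1)/C(7,2) = 4/7; then P = 3/13
  2 brown: C(3,2)C(4,0)/C(7,2) = 1/7; then P = 4/13
P(brown from Urn II) = 20/91 ≈ 0.2198.

20/91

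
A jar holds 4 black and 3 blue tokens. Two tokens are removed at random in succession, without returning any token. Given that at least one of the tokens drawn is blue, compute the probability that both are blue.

1/5

P(both blue) = C(3,2)/C(7,2) = 1/7; P(at least one blue) = 1 − C(4,2)/C(7,2) = 5/7.
Since 'both blue' ⊆ 'at least one blue', P(both | at least one) = 1/7 / 5/7 = 1/5 ≈ 0.2000.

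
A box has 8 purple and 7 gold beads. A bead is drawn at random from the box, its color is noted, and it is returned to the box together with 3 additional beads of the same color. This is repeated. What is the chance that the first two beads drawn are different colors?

56/135

Either gold then purple, or purple then gold; after the first draw the total is 18.
P = (7/15)·(8/18) + (8/15)·(7/18) = 56/135 ≈ 0.4148.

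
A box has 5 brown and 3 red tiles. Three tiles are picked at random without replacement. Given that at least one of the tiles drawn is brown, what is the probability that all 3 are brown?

P(all 3 brown) = C(5,3)/C(8,3) = 5/28; P(at least one brown) = 1 − C(3,3)/C(8,3) = 55/56.
Since 'all 3 brown' ⊆ 'at least one brown', P(all 3 | at least one) = 5/28 / 55/56 = 2/11 ≈ 0.1818.

2/11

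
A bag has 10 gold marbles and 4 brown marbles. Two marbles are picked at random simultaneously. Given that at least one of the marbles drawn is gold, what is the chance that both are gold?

9/17

P(both gold) = C(10,2)/C(14,2) = 45/91; P(at least one gold) = 1 − C(4,2)/C(14,2) = 85/91.
Since 'both gold' ⊆ 'at least one gold', P(both | at least one) = 45/91 / 85/91 = 9/17 ≈ 0.5294.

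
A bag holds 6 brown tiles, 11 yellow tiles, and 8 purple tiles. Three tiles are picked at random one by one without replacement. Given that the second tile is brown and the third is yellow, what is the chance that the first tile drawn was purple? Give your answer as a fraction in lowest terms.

8/23

P(first=purple and the second tile is brown and the third is yellow) = (8/25)·(6/24)·(11/23) = 22/575.
P(E) = Σ over first color = 11/460 + 11/230 + 22/575 = 11/100.
By Bayes, P(first=purple | E) = 22/575 / 11/100 = 8/23 ≈ 0.3478.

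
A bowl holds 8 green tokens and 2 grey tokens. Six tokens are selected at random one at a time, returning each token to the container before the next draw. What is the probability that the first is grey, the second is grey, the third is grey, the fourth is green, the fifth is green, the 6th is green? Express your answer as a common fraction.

Multiply the conditional probability of each draw in order, with replacement (the composition resets each draw).
P = (2/10) · (2/10) · (2/10) · (8/10) · (8/10) · (8/10) = 64/15625 ≈ 0.0041.

64/15625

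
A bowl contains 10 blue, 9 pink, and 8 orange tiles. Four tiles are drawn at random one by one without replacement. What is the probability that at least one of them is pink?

161/195

Use the complement: P(at least one pink) = 1 − P(no pink).
P(none) = C(18,4)/C(27,4) = 3060/17550.
So P = 1 − 3060/17550 = 161/195 ≈ 0.8256.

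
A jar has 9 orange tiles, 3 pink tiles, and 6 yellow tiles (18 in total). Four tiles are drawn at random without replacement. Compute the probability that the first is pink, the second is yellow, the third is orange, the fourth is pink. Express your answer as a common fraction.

3/680

Multiply the conditional probability of each draw in order, without replacement, so each draw removes one from its color and from the total.
P = (3/18) · (6/17) · (9/16) · (2/15) = 3/680 ≈ 0.0044.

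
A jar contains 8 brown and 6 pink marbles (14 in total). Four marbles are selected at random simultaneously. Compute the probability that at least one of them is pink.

Use the complement: P(at least one pink) = 1 − P(no pink).
P(none) = C(8,4)/C(14,4) = 70/1001.
So P = 1 − 70/1001 = 133/143 ≈ 0.9301.

133/143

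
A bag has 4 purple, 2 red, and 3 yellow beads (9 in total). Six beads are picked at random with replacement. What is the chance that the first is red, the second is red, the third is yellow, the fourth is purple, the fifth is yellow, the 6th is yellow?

16/19683

Multiply the conditional probability of each draw in order, with replacement (the composition resets each draw).
P = (2/9) · (2/9) · (3/9) · (4/9) · (3/9) · (3/9) = 16/19683 ≈ 0.0008.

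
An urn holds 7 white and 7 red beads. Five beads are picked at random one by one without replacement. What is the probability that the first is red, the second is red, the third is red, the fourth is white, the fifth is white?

Multiply the conditional probability of each draw in order, without replacement, so each draw removes one from its color and from the total.
P = (7/14) · (6/13) · (5/12) · (7/11) · (6/10) = 21/572 ≈ 0.0367.

21/572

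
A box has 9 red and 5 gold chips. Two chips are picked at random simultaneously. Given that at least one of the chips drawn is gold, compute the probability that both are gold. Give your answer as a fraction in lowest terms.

2/11

P(both gold) = C(5,2)/C(14,2) = 10/91; P(at least one gold) = 1 − C(9,2)/C(14,2) = 55/91.
Since 'both gold' ⊆ 'at least one gold', P(both | at least one) = 10/91 / 55/91 = 2/11 ≈ 0.1818.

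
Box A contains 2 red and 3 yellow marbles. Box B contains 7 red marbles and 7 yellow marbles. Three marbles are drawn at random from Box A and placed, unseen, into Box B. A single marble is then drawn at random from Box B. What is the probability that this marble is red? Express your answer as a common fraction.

41/85

Condition on how many of the transferred marbles are red (from Box A: 2 red of 5; then Box B has 17 total).
  0 red: C(2,0)C(3,3)/C(5,3) = 1/10; then P = 7/17
  1 red: C(2,1)C(3,2)/C(5,3) = 3/5; then P = 8/17
  2 red: C(2,2)C(3,1)/C(5,3) = 3/10; then P = 9/17
P(red from Box B) = 41/85 ≈ 0.4824.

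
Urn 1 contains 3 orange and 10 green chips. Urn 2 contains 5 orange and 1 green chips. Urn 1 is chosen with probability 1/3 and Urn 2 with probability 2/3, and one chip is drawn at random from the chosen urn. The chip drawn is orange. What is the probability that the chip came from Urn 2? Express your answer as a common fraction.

65/74

P(orange | Urn 1) = 3/13; P(orange | Urn 2) = 5/6.
P(orange) = 1/3·3/13 + 2/3·5/6 = 74/117.
By Bayes' rule, P(Urn 2 | orange) = 5/9 / 74/117 = 65/74 ≈ 0.8784.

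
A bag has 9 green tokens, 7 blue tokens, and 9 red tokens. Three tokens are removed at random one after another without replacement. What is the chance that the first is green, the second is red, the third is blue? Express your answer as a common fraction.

189/4600

Multiply the conditional probability of each draw in order, without replacement, so each draw removes one from its color and from the total.
P = (9/25) · (9/24) · (7/23) = 189/4600 ≈ 0.0411.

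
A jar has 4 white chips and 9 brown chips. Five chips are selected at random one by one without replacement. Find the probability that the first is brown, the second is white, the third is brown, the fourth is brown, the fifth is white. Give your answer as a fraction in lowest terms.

Multiply the conditional probability of each draw in order, without replacement, so each draw removes one from its color and from the total.
P = (9/13) · (4/12) · (8/11) · (7/10) · (3/9) = 28/715 ≈ 0.0392.

28/715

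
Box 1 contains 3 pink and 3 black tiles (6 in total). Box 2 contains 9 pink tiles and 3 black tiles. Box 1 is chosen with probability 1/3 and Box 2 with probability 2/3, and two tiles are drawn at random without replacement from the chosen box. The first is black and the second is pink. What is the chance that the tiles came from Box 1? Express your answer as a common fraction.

11/26

P(E | Box 1) = 3/10; P(E | Box 2) = 9/44.
P(E) = 1/3·3/10 + 2/3·9/44 = 13/55.
By Bayes' rule, P(Box 1 | E) = 1/10 / 13/55 = 11/26 ≈ 0.4231.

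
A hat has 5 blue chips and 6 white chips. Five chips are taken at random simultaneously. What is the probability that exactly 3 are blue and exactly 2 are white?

Unordered draws without replacement: count favorable combinations over C(11,5).
Favorable = C(5,3) · C(6,2) = 150; total = C(11,5) = 462.
P = 150/462 = 25/77 ≈ 0.3247.

25/77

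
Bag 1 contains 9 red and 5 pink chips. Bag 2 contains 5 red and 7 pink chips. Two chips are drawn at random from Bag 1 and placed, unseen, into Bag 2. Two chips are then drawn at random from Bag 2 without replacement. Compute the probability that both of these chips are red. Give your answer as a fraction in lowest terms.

1531/8281

Condition on how many of the transferred chips are red (from Bag 1: 9 red of 14; then Bag 2 has 14 total).
  0 red: C(9,0)C(5,2)/C(14,2) = 10/91; then P = C(5,2)/C(14,2) = 10/91
  1 red: C(9,1)C(5,1)/C(14,2) = 45/91; then P = C(6,2)/C(14,2) = 15/91
  2 red: C(9,2)C(5,0)/C(14,2) = 36/91; then P = C(7,2)/C(14,2) = 3/13
P(both red) = 1531/8281 ≈ 0.1849.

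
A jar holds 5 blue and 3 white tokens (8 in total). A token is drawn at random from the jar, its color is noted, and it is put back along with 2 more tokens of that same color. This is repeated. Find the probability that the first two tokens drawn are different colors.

3/8

Either blue then white, or white then blue; after the first draw the total is 10.
P = (5/8)·(3/10) + (3/8)·(5/10) = 3/8 ≈ 0.3750.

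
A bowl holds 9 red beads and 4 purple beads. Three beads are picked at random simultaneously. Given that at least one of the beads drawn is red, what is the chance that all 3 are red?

14/47

P(all 3 red) = C(9,3)/C(13,3) = 42/143; P(at least one red) = 1 − C(4,3)/C(13,3) = 141/143.
Since 'all 3 red' ⊆ 'at least one red', P(all 3 | at least one) = 42/143 / 141/143 = 14/47 ≈ 0.2979.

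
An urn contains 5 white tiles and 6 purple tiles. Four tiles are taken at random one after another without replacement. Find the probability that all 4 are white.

1/66

Unordered draws without replacement: count favorable combinations over C(11,4).
Favorable = C(5,4) · C(6,0) = 5; total = C(11,4) = 330.
P = 5/330 = 1/66 ≈ 0.0152.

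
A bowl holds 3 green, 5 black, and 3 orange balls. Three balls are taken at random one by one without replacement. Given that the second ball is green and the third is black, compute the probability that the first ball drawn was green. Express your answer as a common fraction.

P(first=green and the second ball is green and the third is black) = (3/11)·(2/10)·(5/9) = 1/33.
P(E) = Σ over first color = 1/33 + 2/33 + 1/22 = 3/22.
By Bayes, P(first=green | E) = 1/33 / 3/22 = 2/9 ≈ 0.2222.

2/9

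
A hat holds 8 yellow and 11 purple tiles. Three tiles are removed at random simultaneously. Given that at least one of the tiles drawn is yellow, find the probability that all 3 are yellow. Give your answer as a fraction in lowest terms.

14/201

P(all 3 yellow) = C(8,3)/C(19,3) = 56/969; P(at least one yellow) = 1 − C(11,3)/C(19,3) = 268/323.
Since 'all 3 yellow' ⊆ 'at least one yellow', P(all 3 | at least one) = 56/969 / 268/323 = 14/201 ≈ 0.0697.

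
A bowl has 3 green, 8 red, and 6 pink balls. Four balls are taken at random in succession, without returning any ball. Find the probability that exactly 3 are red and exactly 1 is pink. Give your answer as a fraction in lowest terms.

12/85

Unordered draws without replacement: count favorable combinations over C(17,4).
Favorable = C(3,0) · C(8,3) · C(6,1) = 336; total = C(17,4) = 2380.
P = 336/2380 = 12/85 ≈ 0.1412.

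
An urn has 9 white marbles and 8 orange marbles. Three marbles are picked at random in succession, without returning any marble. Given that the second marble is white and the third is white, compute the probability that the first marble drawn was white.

P(first=white and the second marble is white and the third is white) = (9/17)·(8/16)·(7/15) = 21/170.
P(E) = Σ over first color = 21/170 + 12/85 = 9/34.
By Bayes, P(first=white | E) = 21/170 / 9/34 = 7/15 ≈ 0.4667.

7/15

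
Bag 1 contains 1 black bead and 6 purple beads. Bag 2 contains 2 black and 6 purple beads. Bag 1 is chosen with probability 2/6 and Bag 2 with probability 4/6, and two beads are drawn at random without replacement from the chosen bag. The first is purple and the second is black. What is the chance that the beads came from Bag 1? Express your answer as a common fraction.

1/4

P(E | Bag 1) = 1/7; P(E | Bag 2) = 3/14.
P(E) = 1/3·1/7 + 2/3·3/14 = 4/21.
By Bayes' rule, P(Bag 1 | E) = 1/21 / 4/21 = 1/4 ≈ 0.2500.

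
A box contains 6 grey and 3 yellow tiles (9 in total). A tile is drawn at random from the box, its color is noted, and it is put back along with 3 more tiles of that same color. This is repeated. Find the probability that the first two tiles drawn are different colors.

Either yellow then grey, or grey then yellow; after the first draw the total is 12.
P = (3/9)·(6/12) + (6/9)·(3/12) = 1/3 ≈ 0.3333.

1/3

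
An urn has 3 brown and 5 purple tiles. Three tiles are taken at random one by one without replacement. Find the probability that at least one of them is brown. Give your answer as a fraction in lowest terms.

23/28

Use the complement: P(at least one brown) = 1 − P(no brown).
P(none) = C(5,3)/C(8,3) = 10/56.
So P = 1 − 10/56 = 23/28 ≈ 0.8214.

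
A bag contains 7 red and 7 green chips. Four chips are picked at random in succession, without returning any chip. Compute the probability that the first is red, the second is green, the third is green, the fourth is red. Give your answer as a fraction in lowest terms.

Multiply the conditional probability of each draw in order, without replacement, so each draw removes one from its color and from the total.
P = (7/14) · (7/13) · (6/12) · (6/11) = 21/286 ≈ 0.0734.

21/286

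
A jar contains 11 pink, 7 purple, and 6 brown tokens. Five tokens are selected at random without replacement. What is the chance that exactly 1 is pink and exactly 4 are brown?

5/1288

Unordered draws without replacement: count favorable combinations over C(24,5).
Favorable = C(11,1) · C(7,0) · C(6,4) = 165; total = C(24,5) = 42504.
P = 165/42504 = 5/1288 ≈ 0.0039.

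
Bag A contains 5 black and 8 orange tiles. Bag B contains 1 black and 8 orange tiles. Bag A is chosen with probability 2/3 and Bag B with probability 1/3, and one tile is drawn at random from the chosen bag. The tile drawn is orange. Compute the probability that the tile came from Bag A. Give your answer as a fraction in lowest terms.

P(orange | Bag A) = 8/13; P(orange | Bag B) = 8/9.
P(orange) = 2/3·8/13 + 1/3·8/9 = 248/351.
By Bayes' rule, P(Bag A | orange) = 16/39 / 248/351 = 18/31 ≈ 0.5806.

18/31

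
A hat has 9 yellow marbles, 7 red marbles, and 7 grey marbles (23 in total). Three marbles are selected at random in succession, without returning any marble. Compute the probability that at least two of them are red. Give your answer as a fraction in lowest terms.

53/253

Sum the hypergeometric tail for j = 2,…,3 red marbles.
Favorable = C(7,2)·C(16,1) + C(7,3)·C(16,0) = 371; total = C(23,3) = 1771.
P = 371/1771 = 53/253 ≈ 0.2095.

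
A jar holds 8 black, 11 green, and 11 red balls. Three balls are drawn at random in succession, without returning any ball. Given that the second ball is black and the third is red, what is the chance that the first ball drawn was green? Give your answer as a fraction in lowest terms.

P(first=green and the second ball is black and the third is red) = (11/30)·(8/29)·(11/28) = 121/3045.
P(E) = Σ over first color = 11/435 + 121/3045 + 22/609 = 44/435.
By Bayes, P(first=green | E) = 121/3045 / 44/435 = 11/28 ≈ 0.3929.

11/28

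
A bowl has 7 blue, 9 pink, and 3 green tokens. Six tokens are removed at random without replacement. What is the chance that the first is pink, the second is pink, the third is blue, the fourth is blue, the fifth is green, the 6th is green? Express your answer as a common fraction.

3/3230

Multiply the conditional probability of each draw in order, without replacement, so each draw removes one from its color and from the total.
P = (9/19) · (8/18) · (7/17) · (6/16) · (3/15) · (2/14) = 3/3230 ≈ 0.0009.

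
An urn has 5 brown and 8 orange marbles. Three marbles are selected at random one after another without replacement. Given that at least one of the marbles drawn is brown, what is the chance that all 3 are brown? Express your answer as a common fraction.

1/23

P(all 3 brown) = C(5,3)/C(13,3) = 5/143; P(at least one brown) = 1 − C(8,3)/C(13,3) = 115/143.
Since 'all 3 brown' ⊆ 'at least one brown', P(all 3 | at least one) = 5/143 / 115/143 = 1/23 ≈ 0.0435.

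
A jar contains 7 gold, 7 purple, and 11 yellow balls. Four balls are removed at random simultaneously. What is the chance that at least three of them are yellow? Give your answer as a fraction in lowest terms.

24/115

Sum the hypergeometric tail for j = 3,…,4 yellow balls.
Favorable = C(11,3)·C(14,1) + C(11,4)·C(14,0) = 2640; total = C(25,4) = 12650.
P = 2640/12650 = 24/115 ≈ 0.2087.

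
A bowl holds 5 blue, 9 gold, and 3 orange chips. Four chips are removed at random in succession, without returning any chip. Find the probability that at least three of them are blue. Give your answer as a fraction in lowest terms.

Sum the hypergeometric tail for j = 3,…,4 blue chips.
Favorable = C(5,3)·C(12,1) + C(5,4)·C(12,0) = 125; total = C(17,4) = 2380.
P = 125/2380 = 25/476 ≈ 0.0525.

25/476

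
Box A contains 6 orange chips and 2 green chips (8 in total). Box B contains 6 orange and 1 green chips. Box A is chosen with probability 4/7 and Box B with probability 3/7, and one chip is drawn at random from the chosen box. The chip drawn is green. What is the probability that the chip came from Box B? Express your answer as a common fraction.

P(green | Box A) = 1/4; P(green | Box B) = 1/7.
P(green) = 4/7·1/4 + 3/7·1/7 = 10/49.
By Bayes' rule, P(Box B | green) = 3/49 / 10/49 = 3/10 ≈ 0.3000.

3/10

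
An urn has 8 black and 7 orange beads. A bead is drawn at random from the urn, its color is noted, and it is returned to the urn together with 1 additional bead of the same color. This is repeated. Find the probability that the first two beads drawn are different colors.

Either black then orange, or orange then black; after the first draw the total is 16.
P = (8/15)·(7/16) + (7/15)·(8/16) = 7/15 ≈ 0.4667.

7/15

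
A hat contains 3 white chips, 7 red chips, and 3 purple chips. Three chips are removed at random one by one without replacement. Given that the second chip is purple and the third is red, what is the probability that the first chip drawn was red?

6/11

P(first=red and the second chip is purple and the third is red) = (7/13)·(3/12)·(6/11) = 21/286.
P(E) = Σ over first color = 21/572 + 21/286 + 7/286 = 7/52.
By Bayes, P(first=red | E) = 21/286 / 7/52 = 6/11 ≈ 0.5455.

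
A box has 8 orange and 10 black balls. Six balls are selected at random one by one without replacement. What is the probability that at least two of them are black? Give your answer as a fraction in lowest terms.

Sum the hypergeometric tail for j = 2,…,6 black balls.
Favorable = C(10,2)·C(8,4) + C(10,3)·C(8,3) + C(10,4)·C(8,2) + C(10,5)·C(8,1) + C(10,6)·C(8,0) = 17976; total = C(18,6) = 18564.
P = 17976/18564 = 214/221 ≈ 0.9683.

214/221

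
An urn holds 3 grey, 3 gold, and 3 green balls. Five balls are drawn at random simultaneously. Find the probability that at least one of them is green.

20/21

Use the complement: P(at least one green) = 1 − P(no green).
P(none) = C(6,5)/C(9,5) = 6/126.
So P = 1 − 6/126 = 20/21 ≈ 0.9524.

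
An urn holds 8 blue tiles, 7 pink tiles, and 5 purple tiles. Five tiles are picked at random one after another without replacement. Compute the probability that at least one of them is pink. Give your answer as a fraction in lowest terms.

4739/5168

Use the complement: P(at least one pink) = 1 − P(no pink).
P(none) = C(13,5)/C(20,5) = 1287/15504.
So P = 1 − 1287/15504 = 4739/5168 ≈ 0.9170.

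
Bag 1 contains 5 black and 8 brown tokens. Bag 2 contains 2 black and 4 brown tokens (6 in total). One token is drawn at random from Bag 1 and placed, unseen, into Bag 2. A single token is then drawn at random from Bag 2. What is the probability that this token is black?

31/91

Condition on how many of the transferred tokens are black (from Bag 1: 5 black of 13; then Bag 2 has 7 total).
  0 black: C(5,0)C(8,1)/C(13,1) = 8/13; then P = 2/7
  1 black: C(5,1)C(8,0)/C(13,1) = 5/13; then P = 3/7
P(black from Bag 2) = 31/91 ≈ 0.3407.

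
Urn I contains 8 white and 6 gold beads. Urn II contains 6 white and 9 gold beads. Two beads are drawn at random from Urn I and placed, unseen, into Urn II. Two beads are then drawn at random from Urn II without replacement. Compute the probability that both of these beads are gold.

Condition on how many of the transferred beads are gold (from Urn I: 6 gold of 14; then Urn II has 17 total).
  0 gold: C(6,0)C(8,2)/C(14,2) = 4/13; then P = C(9,2)/C(17,2) = 9/34
  1 gold: C(6,1)C(8,1)/C(14,2) = 48/91; then P = C(10,2)/C(17,2) = 45/136
  2 gold: C(6,2)C(8,0)/C(14,2) = 15/91; then P = C(11,2)/C(17,2) = 55/136
P(both gold) = 3993/12376 ≈ 0.3226.

3993/12376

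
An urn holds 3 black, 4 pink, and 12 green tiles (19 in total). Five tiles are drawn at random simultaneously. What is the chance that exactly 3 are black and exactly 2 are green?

11/1938

Unordered draws without replacement: count favorable combinations over C(19,5).
Favorable = C(3,3) · C(4,0) · C(12,2) = 66; total = C(19,5) = 11628.
P = 66/11628 = 11/1938 ≈ 0.0057.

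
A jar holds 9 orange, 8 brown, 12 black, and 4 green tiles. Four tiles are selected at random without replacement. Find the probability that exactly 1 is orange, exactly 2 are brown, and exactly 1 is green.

42/1705

Unordered draws without replacement: count favorable combinations over C(33,4).
Favorable = C(9,1) · C(8,2) · C(12,0) · C(4,1) = 1008; total = C(33,4) = 40920.
P = 1008/40920 = 42/1705 ≈ 0.0246.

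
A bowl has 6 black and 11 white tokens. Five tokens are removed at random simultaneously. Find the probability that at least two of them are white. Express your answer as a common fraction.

Sum the hypergeometric tail for j = 2,…,5 white tokens.
Favorable = C(11,2)·C(6,3) + C(11,3)·C(6,2) + C(11,4)·C(6,1) + C(11,5)·C(6,0) = 6017; total = C(17,5) = 6188.
P = 6017/6188 = 6017/6188 ≈ 0.9724.

6017/6188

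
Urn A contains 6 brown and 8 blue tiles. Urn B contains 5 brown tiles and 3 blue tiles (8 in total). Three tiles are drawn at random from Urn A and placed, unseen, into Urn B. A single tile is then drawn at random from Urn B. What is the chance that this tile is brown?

Condition on how many of the transferred tiles are brown (from Urn A: 6 brown of 14; then Urn B has 11 total).
  0 brown: C(6,0)C(8,3)/C(14,3) = 2/13; then P = 5/11
  1 brown: C(6,1)C(8,2)/C(14,3) = 6/13; then P = 6/11
  2 brown: C(6,2)C(8,1)/C(14,3) = 30/91; then P = 7/11
  3 brown: C(6,3)C(8,0)/C(14,3) = 5/91; then P = 8/11
P(brown from Urn B) = 4/7 ≈ 0.5714.

4/7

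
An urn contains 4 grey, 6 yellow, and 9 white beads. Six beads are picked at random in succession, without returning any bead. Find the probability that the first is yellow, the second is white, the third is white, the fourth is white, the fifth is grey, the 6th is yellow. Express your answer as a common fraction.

1/323

Multiply the conditional probability of each draw in order, without replacement, so each draw removes one from its color and from the total.
P = (6/19) · (9/18) · (8/17) · (7/16) · (4/15) · (5/14) = 1/323 ≈ 0.0031.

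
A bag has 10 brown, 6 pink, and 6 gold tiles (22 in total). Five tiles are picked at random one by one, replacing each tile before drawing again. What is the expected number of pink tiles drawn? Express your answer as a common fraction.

By linearity of expectation, E[X] = Σ P(draw i is pink); each independent draw has P(pink) = 6/22.
E[X] = 5 · 6/22 = 15/11 ≈ 1.3636.

15/11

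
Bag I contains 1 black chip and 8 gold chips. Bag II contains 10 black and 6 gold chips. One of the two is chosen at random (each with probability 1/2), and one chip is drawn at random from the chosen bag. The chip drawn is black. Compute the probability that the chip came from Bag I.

8/53

P(black | Bag I) = 1/9; P(black | Bag II) = 5/8.
P(black) = 1/2·1/9 + 1/2·5/8 = 53/144.
By Bayes' rule, P(Bag I | black) = 1/18 / 53/144 = 8/53 ≈ 0.1509.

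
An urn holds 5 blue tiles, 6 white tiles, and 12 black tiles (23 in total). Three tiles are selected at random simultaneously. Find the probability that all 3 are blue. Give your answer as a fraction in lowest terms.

10/1771

Unordered draws without replacement: count favorable combinations over C(23,3).
Favorable = C(5,3) · C(6,0) · C(12,0) = 10; total = C(23,3) = 1771.
P = 10/1771 = 10/1771 ≈ 0.0056.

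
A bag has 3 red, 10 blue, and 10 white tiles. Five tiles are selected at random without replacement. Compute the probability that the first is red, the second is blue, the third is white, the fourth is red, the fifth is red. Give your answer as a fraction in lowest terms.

Multiply the conditional probability of each draw in order, without replacement, so each draw removes one from its color and from the total.
P = (3/23) · (10/22) · (10/21) · (2/20) · (1/19) = 5/33649 ≈ 0.0001.

5/33649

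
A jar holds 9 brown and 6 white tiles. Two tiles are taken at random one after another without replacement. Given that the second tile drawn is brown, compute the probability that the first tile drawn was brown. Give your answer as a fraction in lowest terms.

P(first=brown and the second tile drawn is brown) = (9/15)·(8/14) = 12/35.
P(the second tile drawn is brown) = Σ over first color = 12/35 + 9/35 = 3/5.
By Bayes, P(first=brown | the second tile drawn is brown) = 12/35 / 3/5 = 4/7 ≈ 0.5714.

4/7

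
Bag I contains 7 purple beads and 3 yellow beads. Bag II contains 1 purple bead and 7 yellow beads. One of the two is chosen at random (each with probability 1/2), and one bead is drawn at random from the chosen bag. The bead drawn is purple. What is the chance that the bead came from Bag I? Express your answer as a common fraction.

P(purple | Bag I) = 7/10; P(purple | Bag II) = 1/8.
P(purple) = 1/2·7/10 + 1/2·1/8 = 33/80.
By Bayes' rule, P(Bag I | purple) = 7/20 / 33/80 = 28/33 ≈ 0.8485.

28/33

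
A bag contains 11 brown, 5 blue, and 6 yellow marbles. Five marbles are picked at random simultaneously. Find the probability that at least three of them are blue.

Sum the hypergeometric tail for j = 3,…,5 blue marbles.
Favorable = C(5,3)·C(17,2) + C(5,4)·C(17,1) + C(5,5)·C(17,0) = 1446; total = C(22,5) = 26334.
P = 1446/26334 = 241/4389 ≈ 0.0549.

241/4389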